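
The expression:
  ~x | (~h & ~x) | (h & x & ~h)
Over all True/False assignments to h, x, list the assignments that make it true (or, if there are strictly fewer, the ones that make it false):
is true only for:
  h=False, x=False;
  h=True, x=False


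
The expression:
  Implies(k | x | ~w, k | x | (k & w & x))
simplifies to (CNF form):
k | w | x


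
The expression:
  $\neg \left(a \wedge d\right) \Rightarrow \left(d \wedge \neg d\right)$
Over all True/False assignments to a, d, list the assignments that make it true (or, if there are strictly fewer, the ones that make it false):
is true only for:
  a=True, d=True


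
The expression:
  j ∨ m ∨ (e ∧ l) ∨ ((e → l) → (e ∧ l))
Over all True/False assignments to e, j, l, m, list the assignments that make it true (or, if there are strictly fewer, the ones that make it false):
is false only for:
  e=False, j=False, l=False, m=False;
  e=False, j=False, l=True, m=False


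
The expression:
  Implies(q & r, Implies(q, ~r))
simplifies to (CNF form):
~q | ~r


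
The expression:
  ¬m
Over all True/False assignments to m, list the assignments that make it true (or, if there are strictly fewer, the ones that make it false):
is true only for:
  m=False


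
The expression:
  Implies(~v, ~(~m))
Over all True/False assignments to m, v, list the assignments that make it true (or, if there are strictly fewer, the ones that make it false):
is false only for:
  m=False, v=False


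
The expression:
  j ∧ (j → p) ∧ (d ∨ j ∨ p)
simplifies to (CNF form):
j ∧ p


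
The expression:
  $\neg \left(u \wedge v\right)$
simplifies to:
$\neg u \vee \neg v$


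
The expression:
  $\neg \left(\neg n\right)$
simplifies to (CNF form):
$n$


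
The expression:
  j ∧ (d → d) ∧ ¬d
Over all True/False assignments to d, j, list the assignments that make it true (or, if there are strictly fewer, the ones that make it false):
is true only for:
  d=False, j=True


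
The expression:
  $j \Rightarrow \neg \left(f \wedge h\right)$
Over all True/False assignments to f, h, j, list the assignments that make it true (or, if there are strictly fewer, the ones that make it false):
is false only for:
  f=True, h=True, j=True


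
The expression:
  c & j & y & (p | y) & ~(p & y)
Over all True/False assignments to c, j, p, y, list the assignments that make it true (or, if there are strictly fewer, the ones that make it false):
is true only for:
  c=True, j=True, p=False, y=True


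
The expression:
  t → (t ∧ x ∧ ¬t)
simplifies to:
¬t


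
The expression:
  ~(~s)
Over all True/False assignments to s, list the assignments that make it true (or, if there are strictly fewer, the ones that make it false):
is true only for:
  s=True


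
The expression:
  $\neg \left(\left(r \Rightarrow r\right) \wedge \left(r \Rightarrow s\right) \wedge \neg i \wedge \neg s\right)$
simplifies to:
$i \vee r \vee s$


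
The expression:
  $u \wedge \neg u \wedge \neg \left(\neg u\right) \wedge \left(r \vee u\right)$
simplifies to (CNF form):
$\text{False}$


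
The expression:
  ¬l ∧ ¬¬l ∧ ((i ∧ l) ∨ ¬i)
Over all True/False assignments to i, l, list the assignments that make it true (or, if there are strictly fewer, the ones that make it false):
is never true.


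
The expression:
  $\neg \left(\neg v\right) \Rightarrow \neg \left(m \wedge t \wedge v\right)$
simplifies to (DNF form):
$\neg m \vee \neg t \vee \neg v$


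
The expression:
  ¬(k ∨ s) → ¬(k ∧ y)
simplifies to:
True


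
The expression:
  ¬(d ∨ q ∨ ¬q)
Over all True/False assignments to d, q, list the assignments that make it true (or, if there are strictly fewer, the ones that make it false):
is never true.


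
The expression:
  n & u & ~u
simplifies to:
False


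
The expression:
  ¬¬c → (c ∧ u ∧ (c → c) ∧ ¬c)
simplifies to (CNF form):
¬c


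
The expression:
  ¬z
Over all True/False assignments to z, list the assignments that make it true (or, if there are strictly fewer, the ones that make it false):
is true only for:
  z=False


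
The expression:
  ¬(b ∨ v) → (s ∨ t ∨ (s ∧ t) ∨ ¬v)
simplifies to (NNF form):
True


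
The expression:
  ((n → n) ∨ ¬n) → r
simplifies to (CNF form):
r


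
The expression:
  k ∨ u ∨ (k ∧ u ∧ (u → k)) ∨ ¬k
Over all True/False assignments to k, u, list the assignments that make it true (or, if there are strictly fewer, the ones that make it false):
is always true.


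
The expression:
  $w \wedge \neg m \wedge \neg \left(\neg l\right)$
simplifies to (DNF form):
$l \wedge w \wedge \neg m$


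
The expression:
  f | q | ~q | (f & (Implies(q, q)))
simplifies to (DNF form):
True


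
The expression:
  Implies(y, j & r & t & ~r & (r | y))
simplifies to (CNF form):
~y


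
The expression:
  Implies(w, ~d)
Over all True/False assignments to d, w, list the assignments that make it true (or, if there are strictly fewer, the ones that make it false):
is false only for:
  d=True, w=True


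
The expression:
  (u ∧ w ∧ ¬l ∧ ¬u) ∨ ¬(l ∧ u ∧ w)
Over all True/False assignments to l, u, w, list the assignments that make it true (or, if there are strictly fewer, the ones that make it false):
is false only for:
  l=True, u=True, w=True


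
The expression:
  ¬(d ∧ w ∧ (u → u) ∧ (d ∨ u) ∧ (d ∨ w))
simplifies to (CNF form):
¬d ∨ ¬w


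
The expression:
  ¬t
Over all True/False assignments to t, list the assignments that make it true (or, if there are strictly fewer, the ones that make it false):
is true only for:
  t=False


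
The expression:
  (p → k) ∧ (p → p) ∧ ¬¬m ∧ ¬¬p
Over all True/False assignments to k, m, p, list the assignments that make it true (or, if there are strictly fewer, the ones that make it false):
is true only for:
  k=True, m=True, p=True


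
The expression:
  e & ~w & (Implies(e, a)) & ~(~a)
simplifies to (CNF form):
a & e & ~w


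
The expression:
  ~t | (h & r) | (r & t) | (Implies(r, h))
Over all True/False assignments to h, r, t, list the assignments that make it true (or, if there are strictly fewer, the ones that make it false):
is always true.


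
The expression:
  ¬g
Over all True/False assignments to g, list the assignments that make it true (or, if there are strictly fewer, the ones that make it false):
is true only for:
  g=False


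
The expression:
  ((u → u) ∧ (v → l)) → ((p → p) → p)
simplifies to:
p ∨ (v ∧ ¬l)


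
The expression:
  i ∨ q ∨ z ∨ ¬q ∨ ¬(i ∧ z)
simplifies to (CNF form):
True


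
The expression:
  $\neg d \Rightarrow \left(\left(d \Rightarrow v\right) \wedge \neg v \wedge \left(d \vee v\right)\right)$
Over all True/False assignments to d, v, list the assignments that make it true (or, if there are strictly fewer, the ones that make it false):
is true only for:
  d=True, v=False;
  d=True, v=True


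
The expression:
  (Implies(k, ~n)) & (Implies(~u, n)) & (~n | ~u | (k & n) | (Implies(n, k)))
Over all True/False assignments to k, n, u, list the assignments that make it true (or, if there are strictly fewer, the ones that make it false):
is true only for:
  k=False, n=False, u=True;
  k=False, n=True, u=False;
  k=True, n=False, u=True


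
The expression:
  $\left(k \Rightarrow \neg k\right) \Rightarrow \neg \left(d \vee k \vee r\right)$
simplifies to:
$k \vee \left(\neg d \wedge \neg r\right)$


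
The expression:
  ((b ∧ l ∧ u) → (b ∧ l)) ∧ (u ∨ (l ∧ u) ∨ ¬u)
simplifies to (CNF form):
True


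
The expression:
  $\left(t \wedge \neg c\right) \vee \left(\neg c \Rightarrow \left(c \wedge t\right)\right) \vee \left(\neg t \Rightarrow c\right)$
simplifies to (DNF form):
$c \vee t$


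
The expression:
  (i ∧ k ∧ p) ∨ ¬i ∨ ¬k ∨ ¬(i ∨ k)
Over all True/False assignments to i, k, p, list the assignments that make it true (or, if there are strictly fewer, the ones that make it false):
is false only for:
  i=True, k=True, p=False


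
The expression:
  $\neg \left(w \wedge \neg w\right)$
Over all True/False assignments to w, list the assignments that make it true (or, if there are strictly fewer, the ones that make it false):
is always true.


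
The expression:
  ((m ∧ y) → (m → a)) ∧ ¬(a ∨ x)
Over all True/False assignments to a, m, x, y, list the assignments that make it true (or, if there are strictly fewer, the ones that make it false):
is true only for:
  a=False, m=False, x=False, y=False;
  a=False, m=False, x=False, y=True;
  a=False, m=True, x=False, y=False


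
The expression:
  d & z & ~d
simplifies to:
False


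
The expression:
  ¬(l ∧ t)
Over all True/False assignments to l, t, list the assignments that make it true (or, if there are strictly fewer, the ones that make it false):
is false only for:
  l=True, t=True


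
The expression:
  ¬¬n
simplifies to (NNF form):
n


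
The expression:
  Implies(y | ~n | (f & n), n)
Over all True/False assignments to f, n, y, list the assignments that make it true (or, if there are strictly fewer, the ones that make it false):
is true only for:
  f=False, n=True, y=False;
  f=False, n=True, y=True;
  f=True, n=True, y=False;
  f=True, n=True, y=True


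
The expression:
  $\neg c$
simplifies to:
$\neg c$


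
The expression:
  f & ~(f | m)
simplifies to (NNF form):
False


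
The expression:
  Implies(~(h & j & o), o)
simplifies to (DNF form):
o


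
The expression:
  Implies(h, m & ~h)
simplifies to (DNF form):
~h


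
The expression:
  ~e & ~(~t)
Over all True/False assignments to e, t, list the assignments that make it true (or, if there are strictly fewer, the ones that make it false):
is true only for:
  e=False, t=True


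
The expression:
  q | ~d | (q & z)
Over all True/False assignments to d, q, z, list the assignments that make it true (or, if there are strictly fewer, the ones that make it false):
is false only for:
  d=True, q=False, z=False;
  d=True, q=False, z=True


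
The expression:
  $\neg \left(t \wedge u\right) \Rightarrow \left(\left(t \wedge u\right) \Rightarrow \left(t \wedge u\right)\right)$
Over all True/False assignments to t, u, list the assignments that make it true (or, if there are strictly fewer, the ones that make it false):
is always true.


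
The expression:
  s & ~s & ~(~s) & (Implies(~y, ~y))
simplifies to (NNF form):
False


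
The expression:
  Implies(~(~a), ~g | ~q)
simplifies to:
~a | ~g | ~q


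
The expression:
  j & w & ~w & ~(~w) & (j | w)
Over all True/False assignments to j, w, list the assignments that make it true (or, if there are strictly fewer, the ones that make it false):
is never true.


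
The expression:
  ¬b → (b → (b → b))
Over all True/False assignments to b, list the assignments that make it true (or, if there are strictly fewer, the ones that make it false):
is always true.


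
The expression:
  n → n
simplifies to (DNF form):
True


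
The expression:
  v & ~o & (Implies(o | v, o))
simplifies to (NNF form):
False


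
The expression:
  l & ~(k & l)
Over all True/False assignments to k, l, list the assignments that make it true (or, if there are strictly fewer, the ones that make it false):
is true only for:
  k=False, l=True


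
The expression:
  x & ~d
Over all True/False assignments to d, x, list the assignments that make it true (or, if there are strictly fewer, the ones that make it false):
is true only for:
  d=False, x=True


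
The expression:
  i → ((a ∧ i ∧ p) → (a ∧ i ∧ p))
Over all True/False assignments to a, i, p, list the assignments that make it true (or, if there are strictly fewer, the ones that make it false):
is always true.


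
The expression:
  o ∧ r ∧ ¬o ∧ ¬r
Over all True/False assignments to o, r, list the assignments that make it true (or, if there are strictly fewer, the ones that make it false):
is never true.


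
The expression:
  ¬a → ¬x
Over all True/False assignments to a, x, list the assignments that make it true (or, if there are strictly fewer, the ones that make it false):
is false only for:
  a=False, x=True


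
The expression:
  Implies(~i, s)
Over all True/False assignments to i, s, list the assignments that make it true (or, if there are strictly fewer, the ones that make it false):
is false only for:
  i=False, s=False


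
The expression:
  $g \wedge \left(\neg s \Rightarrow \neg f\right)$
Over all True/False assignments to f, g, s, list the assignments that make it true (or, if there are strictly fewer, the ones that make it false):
is true only for:
  f=False, g=True, s=False;
  f=False, g=True, s=True;
  f=True, g=True, s=True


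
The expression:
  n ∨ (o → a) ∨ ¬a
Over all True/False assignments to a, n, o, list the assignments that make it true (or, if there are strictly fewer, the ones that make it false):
is always true.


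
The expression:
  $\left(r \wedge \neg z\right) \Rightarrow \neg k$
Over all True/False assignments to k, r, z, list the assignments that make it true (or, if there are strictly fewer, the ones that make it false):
is false only for:
  k=True, r=True, z=False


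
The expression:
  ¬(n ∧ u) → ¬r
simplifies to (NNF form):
(n ∧ u) ∨ ¬r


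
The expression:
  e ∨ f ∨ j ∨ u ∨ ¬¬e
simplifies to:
e ∨ f ∨ j ∨ u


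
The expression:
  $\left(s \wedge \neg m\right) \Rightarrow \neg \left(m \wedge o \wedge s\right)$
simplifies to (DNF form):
$\text{True}$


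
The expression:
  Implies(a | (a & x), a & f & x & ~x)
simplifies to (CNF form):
~a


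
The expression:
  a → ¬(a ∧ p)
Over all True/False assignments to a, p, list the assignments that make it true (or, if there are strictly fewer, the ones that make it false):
is false only for:
  a=True, p=True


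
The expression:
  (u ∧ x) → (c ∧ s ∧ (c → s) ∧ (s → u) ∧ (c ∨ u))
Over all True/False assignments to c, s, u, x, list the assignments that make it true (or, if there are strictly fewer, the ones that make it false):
is false only for:
  c=False, s=False, u=True, x=True;
  c=False, s=True, u=True, x=True;
  c=True, s=False, u=True, x=True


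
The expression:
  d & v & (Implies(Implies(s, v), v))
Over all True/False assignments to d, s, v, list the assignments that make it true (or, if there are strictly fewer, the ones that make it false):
is true only for:
  d=True, s=False, v=True;
  d=True, s=True, v=True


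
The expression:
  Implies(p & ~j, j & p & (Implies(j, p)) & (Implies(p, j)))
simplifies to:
j | ~p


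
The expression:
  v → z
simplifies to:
z ∨ ¬v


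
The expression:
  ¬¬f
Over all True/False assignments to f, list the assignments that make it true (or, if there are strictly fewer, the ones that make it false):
is true only for:
  f=True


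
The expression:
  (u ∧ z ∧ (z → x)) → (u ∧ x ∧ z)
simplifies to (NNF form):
True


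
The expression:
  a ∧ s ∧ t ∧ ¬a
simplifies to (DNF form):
False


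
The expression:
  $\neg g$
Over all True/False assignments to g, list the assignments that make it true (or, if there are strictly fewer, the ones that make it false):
is true only for:
  g=False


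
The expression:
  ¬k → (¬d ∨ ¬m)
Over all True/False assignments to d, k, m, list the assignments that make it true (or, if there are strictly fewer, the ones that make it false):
is false only for:
  d=True, k=False, m=True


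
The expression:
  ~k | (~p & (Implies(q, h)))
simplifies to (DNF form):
~k | (h & ~p) | (~p & ~q)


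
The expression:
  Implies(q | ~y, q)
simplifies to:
q | y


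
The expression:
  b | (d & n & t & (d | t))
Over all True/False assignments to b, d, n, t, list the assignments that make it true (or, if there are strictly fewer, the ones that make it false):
is false only for:
  b=False, d=False, n=False, t=False;
  b=False, d=False, n=False, t=True;
  b=False, d=False, n=True, t=False;
  b=False, d=False, n=True, t=True;
  b=False, d=True, n=False, t=False;
  b=False, d=True, n=False, t=True;
  b=False, d=True, n=True, t=False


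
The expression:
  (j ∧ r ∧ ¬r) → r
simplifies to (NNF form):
True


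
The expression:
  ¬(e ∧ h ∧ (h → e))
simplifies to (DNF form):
¬e ∨ ¬h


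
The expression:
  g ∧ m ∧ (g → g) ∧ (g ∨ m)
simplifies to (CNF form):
g ∧ m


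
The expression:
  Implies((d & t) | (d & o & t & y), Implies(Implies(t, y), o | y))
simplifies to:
True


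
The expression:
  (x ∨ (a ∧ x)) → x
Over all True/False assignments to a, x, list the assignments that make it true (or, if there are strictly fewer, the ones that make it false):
is always true.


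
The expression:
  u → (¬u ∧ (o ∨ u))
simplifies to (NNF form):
¬u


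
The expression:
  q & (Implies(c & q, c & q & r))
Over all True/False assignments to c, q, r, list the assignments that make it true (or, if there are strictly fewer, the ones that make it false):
is true only for:
  c=False, q=True, r=False;
  c=False, q=True, r=True;
  c=True, q=True, r=True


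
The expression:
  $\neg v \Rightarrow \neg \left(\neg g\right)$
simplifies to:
$g \vee v$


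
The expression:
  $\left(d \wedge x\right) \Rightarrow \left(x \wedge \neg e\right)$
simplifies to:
$\neg d \vee \neg e \vee \neg x$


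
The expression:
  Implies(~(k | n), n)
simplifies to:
k | n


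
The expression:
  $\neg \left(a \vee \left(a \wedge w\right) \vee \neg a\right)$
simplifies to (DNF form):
$\text{False}$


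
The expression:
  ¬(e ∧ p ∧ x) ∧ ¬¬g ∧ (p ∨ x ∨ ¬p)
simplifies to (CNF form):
g ∧ (¬e ∨ ¬p ∨ ¬x)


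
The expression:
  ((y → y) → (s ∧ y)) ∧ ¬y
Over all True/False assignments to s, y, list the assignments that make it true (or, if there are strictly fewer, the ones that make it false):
is never true.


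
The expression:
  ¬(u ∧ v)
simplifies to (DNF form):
¬u ∨ ¬v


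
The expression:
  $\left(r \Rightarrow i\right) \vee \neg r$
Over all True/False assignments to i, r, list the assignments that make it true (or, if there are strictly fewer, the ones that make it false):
is false only for:
  i=False, r=True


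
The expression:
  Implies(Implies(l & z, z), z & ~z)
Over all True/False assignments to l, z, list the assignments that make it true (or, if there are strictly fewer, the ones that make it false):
is never true.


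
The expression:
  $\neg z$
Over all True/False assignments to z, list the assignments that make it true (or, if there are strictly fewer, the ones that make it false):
is true only for:
  z=False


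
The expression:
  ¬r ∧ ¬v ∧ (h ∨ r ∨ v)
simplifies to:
h ∧ ¬r ∧ ¬v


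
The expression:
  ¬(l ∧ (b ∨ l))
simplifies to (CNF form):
¬l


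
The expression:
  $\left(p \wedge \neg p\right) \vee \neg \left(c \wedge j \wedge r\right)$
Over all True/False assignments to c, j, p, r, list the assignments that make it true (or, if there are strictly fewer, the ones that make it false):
is false only for:
  c=True, j=True, p=False, r=True;
  c=True, j=True, p=True, r=True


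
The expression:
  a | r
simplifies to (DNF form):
a | r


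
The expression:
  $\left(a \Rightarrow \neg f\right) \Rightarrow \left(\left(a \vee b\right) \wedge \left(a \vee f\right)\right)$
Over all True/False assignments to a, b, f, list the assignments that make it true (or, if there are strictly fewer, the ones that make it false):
is false only for:
  a=False, b=False, f=False;
  a=False, b=False, f=True;
  a=False, b=True, f=False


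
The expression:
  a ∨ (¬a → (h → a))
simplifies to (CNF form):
a ∨ ¬h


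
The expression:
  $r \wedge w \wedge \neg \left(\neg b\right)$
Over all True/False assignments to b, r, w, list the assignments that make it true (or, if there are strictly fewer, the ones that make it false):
is true only for:
  b=True, r=True, w=True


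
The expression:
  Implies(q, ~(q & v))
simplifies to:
~q | ~v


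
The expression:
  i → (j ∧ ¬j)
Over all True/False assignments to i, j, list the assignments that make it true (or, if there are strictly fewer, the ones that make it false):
is true only for:
  i=False, j=False;
  i=False, j=True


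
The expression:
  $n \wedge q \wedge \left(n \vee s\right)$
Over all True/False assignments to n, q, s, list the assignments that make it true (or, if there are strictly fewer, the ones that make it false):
is true only for:
  n=True, q=True, s=False;
  n=True, q=True, s=True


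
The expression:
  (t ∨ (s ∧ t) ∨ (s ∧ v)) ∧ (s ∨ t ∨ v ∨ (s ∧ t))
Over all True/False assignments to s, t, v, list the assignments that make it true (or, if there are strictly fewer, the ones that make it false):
is false only for:
  s=False, t=False, v=False;
  s=False, t=False, v=True;
  s=True, t=False, v=False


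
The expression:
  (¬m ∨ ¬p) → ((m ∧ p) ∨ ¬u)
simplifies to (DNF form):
(m ∧ p) ∨ ¬u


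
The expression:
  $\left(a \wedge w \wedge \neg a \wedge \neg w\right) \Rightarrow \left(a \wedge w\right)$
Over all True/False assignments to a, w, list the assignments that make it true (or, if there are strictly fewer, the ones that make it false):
is always true.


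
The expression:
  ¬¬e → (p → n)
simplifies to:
n ∨ ¬e ∨ ¬p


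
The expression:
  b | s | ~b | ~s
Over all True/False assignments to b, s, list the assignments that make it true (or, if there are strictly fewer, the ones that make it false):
is always true.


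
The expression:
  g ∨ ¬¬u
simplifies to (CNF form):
g ∨ u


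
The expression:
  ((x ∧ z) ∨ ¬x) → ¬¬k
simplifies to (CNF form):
(k ∨ x) ∧ (k ∨ ¬z)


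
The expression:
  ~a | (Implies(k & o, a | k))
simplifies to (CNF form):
True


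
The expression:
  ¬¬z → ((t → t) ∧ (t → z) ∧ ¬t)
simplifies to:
¬t ∨ ¬z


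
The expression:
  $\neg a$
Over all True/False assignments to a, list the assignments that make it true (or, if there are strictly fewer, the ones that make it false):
is true only for:
  a=False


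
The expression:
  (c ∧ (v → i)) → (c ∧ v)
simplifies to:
v ∨ ¬c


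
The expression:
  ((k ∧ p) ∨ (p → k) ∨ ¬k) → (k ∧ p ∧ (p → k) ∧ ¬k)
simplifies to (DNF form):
False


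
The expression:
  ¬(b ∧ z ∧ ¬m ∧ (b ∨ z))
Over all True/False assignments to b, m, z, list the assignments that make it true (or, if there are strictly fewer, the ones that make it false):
is false only for:
  b=True, m=False, z=True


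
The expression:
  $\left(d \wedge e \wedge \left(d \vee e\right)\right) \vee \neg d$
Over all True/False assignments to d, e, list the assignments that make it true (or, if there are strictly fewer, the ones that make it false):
is false only for:
  d=True, e=False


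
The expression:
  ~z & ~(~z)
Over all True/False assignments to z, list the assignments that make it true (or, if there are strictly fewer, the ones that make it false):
is never true.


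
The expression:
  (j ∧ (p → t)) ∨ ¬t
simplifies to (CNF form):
j ∨ ¬t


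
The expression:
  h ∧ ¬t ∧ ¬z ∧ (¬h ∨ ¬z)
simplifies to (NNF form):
h ∧ ¬t ∧ ¬z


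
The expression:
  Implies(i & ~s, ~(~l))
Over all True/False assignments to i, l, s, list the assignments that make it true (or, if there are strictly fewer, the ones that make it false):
is false only for:
  i=True, l=False, s=False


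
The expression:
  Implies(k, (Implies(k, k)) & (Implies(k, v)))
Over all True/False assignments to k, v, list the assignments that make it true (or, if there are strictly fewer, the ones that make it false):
is false only for:
  k=True, v=False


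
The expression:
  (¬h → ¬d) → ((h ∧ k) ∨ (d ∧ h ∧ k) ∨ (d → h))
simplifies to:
True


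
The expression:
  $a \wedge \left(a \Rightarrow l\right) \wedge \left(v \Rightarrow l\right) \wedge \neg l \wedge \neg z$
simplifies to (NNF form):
$\text{False}$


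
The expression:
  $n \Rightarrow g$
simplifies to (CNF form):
$g \vee \neg n$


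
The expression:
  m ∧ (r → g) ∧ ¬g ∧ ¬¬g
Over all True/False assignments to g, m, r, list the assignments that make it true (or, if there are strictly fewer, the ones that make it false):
is never true.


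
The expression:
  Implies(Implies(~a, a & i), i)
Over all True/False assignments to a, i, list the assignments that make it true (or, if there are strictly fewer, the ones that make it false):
is false only for:
  a=True, i=False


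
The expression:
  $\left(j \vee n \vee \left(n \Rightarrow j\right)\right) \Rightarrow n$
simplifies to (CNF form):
$n$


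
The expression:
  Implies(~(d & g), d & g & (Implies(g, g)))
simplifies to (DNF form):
d & g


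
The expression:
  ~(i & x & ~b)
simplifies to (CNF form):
b | ~i | ~x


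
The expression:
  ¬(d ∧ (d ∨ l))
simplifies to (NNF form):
¬d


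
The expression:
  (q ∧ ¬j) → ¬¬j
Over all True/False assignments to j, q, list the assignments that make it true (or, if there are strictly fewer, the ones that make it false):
is false only for:
  j=False, q=True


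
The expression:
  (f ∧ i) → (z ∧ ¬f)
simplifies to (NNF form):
¬f ∨ ¬i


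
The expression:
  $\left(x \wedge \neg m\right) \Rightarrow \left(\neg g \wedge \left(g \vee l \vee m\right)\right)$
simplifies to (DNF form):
$m \vee \left(l \wedge \neg g\right) \vee \neg x$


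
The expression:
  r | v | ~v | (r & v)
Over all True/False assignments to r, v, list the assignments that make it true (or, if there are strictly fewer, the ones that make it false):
is always true.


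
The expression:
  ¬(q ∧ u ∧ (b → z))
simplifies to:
(b ∧ ¬z) ∨ ¬q ∨ ¬u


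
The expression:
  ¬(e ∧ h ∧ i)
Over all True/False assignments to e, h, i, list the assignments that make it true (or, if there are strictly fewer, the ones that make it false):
is false only for:
  e=True, h=True, i=True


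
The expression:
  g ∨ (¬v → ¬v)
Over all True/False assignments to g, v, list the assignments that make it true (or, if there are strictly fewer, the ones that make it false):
is always true.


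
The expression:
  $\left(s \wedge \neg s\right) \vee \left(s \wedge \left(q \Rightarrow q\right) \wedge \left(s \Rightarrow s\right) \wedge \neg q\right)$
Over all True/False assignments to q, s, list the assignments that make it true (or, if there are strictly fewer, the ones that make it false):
is true only for:
  q=False, s=True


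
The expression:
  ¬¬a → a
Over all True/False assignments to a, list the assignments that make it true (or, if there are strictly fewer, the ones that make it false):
is always true.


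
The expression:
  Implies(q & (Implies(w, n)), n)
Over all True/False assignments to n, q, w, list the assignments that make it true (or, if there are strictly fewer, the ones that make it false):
is false only for:
  n=False, q=True, w=False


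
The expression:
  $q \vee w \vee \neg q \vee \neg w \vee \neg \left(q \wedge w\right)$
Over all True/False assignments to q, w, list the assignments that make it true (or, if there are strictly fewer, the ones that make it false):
is always true.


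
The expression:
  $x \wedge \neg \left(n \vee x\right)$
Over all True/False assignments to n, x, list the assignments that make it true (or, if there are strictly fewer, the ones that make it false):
is never true.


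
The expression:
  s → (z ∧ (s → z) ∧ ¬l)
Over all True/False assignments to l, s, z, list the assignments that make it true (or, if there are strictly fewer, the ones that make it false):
is false only for:
  l=False, s=True, z=False;
  l=True, s=True, z=False;
  l=True, s=True, z=True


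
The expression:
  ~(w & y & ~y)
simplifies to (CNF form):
True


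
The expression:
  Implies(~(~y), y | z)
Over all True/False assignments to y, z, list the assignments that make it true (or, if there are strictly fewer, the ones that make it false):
is always true.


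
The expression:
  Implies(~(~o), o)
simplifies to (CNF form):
True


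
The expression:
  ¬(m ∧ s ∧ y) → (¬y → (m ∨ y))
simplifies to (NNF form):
m ∨ y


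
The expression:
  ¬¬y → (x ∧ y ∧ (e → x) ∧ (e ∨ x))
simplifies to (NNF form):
x ∨ ¬y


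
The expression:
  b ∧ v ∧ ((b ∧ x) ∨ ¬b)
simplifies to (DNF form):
b ∧ v ∧ x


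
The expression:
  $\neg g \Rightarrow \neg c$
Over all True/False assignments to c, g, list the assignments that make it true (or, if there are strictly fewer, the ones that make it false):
is false only for:
  c=True, g=False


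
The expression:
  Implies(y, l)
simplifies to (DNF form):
l | ~y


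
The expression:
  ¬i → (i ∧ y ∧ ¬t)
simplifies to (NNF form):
i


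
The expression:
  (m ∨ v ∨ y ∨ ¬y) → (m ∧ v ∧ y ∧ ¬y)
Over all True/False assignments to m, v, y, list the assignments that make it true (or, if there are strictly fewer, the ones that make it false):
is never true.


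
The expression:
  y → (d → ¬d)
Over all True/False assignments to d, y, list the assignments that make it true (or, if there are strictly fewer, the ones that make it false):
is false only for:
  d=True, y=True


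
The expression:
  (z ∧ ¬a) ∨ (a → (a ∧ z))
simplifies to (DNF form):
z ∨ ¬a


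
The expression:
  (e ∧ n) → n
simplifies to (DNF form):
True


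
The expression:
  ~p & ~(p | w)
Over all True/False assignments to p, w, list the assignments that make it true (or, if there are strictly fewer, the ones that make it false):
is true only for:
  p=False, w=False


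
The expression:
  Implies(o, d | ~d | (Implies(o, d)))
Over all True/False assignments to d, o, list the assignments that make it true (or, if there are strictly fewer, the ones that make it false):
is always true.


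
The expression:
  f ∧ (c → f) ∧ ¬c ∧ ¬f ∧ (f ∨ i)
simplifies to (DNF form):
False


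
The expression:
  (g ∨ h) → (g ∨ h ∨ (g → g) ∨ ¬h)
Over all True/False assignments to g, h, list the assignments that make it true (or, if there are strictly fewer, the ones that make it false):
is always true.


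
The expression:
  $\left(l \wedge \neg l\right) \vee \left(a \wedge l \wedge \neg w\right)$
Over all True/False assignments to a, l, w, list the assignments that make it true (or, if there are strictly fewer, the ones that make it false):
is true only for:
  a=True, l=True, w=False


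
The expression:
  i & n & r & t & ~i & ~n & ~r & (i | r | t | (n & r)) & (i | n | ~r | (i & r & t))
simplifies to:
False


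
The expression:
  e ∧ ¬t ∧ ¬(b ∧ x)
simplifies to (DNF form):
(e ∧ ¬b ∧ ¬t) ∨ (e ∧ ¬t ∧ ¬x)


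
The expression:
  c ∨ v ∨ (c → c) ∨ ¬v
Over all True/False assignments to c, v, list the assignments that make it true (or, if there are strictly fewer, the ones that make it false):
is always true.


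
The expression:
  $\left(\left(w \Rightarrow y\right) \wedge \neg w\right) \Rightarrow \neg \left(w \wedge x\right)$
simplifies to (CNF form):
$\text{True}$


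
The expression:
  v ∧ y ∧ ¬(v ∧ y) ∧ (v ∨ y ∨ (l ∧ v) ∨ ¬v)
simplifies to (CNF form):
False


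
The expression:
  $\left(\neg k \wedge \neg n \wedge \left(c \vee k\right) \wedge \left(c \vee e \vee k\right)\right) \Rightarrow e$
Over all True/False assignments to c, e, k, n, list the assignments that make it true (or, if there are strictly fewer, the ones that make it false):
is false only for:
  c=True, e=False, k=False, n=False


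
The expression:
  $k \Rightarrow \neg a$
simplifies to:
$\neg a \vee \neg k$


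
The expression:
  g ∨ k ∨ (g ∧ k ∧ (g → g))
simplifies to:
g ∨ k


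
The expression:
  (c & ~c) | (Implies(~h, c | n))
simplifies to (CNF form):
c | h | n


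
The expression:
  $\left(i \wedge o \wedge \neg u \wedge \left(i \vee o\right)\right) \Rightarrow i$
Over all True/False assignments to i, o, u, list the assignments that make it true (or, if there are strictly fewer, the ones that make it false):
is always true.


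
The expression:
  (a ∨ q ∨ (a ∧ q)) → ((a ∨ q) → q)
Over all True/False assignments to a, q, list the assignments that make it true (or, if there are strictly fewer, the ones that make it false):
is false only for:
  a=True, q=False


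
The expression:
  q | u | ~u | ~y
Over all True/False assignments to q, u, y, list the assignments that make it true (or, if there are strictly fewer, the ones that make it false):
is always true.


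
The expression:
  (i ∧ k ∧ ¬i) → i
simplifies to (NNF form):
True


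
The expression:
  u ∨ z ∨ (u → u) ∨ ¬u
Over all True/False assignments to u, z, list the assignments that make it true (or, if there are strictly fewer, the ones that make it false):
is always true.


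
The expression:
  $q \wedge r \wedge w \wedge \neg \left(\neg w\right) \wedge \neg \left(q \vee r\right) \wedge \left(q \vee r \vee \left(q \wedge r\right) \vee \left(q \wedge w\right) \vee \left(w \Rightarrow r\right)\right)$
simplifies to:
$\text{False}$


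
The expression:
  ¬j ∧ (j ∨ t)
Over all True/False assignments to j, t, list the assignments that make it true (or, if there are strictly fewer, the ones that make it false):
is true only for:
  j=False, t=True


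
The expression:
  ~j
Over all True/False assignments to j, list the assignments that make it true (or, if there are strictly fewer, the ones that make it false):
is true only for:
  j=False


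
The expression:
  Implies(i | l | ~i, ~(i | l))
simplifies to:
~i & ~l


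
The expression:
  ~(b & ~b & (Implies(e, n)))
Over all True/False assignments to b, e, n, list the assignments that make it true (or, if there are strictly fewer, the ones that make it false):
is always true.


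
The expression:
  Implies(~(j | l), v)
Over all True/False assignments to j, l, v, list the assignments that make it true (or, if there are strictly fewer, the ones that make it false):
is false only for:
  j=False, l=False, v=False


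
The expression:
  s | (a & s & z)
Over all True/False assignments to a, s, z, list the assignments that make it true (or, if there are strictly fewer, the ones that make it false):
is true only for:
  a=False, s=True, z=False;
  a=False, s=True, z=True;
  a=True, s=True, z=False;
  a=True, s=True, z=True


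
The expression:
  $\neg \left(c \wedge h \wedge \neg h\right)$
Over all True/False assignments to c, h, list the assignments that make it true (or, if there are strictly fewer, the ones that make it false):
is always true.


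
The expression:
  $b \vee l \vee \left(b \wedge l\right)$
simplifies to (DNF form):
$b \vee l$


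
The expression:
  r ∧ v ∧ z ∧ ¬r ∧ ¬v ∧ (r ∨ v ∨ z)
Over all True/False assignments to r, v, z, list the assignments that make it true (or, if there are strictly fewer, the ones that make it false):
is never true.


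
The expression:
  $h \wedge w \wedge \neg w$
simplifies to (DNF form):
$\text{False}$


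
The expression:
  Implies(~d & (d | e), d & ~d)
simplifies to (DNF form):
d | ~e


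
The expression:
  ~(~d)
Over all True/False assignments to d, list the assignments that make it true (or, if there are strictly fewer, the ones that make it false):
is true only for:
  d=True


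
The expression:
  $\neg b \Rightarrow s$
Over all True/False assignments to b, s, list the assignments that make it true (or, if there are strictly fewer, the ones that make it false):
is false only for:
  b=False, s=False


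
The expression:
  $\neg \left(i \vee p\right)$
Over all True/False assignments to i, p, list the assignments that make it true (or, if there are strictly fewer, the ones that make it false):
is true only for:
  i=False, p=False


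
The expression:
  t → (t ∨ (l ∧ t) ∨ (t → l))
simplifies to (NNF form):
True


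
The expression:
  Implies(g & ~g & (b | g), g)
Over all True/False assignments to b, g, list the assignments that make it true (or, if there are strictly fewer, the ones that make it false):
is always true.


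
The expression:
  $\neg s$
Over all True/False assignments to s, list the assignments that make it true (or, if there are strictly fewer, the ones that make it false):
is true only for:
  s=False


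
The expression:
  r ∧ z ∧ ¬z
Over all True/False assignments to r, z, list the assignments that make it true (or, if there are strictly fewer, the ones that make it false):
is never true.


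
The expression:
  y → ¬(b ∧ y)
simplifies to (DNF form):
¬b ∨ ¬y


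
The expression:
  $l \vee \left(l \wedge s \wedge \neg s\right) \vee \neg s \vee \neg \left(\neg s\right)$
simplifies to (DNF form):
$\text{True}$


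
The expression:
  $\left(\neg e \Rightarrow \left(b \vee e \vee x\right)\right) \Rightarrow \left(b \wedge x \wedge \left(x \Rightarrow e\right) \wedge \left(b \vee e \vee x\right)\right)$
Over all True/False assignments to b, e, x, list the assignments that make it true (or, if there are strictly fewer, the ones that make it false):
is true only for:
  b=False, e=False, x=False;
  b=True, e=True, x=True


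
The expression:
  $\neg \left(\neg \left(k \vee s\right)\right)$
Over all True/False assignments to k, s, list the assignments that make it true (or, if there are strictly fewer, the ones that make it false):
is false only for:
  k=False, s=False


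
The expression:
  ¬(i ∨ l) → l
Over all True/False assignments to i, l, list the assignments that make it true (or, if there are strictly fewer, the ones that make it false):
is false only for:
  i=False, l=False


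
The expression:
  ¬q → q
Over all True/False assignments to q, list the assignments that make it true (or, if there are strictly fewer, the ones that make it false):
is true only for:
  q=True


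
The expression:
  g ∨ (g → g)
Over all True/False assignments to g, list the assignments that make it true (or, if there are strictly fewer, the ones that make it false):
is always true.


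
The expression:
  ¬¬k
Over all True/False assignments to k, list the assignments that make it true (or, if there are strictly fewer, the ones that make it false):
is true only for:
  k=True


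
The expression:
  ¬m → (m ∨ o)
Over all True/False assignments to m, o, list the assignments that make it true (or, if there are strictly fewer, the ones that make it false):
is false only for:
  m=False, o=False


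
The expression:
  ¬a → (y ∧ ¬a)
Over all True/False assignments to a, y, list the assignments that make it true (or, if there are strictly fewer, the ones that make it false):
is false only for:
  a=False, y=False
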